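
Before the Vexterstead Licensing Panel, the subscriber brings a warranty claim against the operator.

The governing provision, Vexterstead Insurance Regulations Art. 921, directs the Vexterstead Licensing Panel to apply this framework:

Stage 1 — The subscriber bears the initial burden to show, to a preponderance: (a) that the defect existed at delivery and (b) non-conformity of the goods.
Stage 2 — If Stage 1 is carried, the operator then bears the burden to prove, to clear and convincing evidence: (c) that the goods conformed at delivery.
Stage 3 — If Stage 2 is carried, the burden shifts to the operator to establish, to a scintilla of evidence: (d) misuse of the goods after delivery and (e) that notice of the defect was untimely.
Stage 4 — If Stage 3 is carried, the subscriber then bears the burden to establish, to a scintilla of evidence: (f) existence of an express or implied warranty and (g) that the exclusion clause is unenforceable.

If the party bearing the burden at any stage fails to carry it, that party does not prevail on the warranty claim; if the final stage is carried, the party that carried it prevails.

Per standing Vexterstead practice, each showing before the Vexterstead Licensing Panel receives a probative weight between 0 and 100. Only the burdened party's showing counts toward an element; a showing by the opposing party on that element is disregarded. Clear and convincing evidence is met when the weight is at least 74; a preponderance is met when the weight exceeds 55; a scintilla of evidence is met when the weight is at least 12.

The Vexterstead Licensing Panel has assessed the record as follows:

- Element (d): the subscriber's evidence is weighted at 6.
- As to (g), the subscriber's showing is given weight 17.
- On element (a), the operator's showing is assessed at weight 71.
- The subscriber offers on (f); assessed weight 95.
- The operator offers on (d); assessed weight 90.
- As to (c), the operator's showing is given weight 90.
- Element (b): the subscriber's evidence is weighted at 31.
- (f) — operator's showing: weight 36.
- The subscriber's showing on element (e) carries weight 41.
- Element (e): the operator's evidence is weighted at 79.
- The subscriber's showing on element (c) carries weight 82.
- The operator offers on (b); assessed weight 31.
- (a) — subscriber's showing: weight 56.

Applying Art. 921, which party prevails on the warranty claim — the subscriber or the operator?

operator

At Stage 1 the subscriber must meet a preponderance (weight exceeds 55): on (a) the weight is 56 (the operator's 71 is given no effect), which does exceed 55, so (a) meets the standard; on (b) the weight is 31 (the operator's 31 is given no effect), ≤ 55, so (b) does not meet the standard.
  Not every element is met, so the subscriber fails to carry Stage 1.
The analysis ends at Stage 1; the operator prevails.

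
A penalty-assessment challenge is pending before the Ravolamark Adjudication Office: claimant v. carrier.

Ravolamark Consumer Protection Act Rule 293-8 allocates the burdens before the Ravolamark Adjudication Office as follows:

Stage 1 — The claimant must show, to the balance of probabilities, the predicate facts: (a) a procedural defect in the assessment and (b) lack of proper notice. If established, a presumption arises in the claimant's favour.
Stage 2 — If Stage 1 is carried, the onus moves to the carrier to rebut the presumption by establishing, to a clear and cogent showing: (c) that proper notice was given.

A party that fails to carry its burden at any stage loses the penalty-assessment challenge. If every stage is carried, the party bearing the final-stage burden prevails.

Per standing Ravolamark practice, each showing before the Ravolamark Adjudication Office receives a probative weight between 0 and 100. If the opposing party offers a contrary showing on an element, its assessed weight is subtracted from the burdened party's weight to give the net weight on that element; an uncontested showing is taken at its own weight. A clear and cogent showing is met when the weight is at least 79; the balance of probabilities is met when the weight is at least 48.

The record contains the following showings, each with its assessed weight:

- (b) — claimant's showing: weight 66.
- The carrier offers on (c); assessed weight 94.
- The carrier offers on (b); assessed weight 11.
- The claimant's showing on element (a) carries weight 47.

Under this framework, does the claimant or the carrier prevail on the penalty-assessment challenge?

carrier

At Stage 1 the claimant must meet the balance of probabilities (weight is at least 48): on (a) the weight is 47, < 48, so (a) does not meet the standard; on (b) the weight is 66 less the opposing 11 gives net 55, ≥ 48, so (b) meets the standard.
  Stage 1 not carried; the claimant fails its burden.
The analysis ends at Stage 1; the carrier prevails.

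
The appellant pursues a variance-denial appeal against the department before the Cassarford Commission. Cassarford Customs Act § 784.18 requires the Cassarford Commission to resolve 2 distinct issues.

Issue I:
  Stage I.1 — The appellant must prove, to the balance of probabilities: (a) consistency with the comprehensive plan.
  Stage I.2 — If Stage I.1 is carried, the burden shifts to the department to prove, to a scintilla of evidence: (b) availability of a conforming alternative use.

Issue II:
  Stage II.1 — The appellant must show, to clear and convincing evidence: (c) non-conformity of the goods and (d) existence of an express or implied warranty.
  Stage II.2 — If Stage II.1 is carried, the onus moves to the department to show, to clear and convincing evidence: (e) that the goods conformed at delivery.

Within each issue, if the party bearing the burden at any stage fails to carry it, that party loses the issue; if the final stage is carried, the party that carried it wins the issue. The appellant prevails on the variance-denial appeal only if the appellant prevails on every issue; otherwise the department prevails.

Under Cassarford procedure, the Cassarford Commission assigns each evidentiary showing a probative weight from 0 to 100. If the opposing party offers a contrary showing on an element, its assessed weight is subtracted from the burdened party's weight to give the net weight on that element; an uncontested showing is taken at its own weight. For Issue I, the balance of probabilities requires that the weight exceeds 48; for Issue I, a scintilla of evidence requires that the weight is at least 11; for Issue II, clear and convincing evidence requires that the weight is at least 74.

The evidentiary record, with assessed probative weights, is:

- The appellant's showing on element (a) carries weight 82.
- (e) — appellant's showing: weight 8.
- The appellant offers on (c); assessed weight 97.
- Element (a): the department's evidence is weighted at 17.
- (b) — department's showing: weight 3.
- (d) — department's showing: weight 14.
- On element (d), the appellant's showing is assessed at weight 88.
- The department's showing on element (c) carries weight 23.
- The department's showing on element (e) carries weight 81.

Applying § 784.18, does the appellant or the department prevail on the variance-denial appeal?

appellant

— Issue I —
At Stage I.1 the appellant must meet the balance of probabilities (weight exceeds 48): on (a) the weight is 82 less the opposing 17 gives net 65, > 48, so (a) meets the standard.
  Stage I.1 carried; the burden shifts to the department.
At Stage I.2 the department must meet a scintilla of evidence (weight is at least 11): on (b) the weight is 3, < 11, so (b) does not meet the standard.
  Stage I.2 not carried; the department fails its burden.
So the appellant prevails on this issue.
— Issue II —
At Stage II.1 the appellant must meet clear and convincing evidence (weight is at least 74): on (c) the weight is 97 less the opposing 23 gives net 74, which does reach 74, so (c) meets the standard; on (d) the weight is 88 less the opposing 14 gives net 74, ≥ 74, so (d) meets the standard.
  The appellant carries Stage II.1; the department now bears the burden.
At Stage II.2 the department must meet clear and convincing evidence (weight is at least 74): on (e) the weight is 81 less the opposing 8 gives net 73, < 74, so (e) does not meet the standard.
  Stage II.2 not carried; the department fails its burden.
So the appellant prevails on this issue.
Per-issue: Issue I → appellant; Issue II → appellant. The appellant must prevail on every issue; overall, the appellant prevails.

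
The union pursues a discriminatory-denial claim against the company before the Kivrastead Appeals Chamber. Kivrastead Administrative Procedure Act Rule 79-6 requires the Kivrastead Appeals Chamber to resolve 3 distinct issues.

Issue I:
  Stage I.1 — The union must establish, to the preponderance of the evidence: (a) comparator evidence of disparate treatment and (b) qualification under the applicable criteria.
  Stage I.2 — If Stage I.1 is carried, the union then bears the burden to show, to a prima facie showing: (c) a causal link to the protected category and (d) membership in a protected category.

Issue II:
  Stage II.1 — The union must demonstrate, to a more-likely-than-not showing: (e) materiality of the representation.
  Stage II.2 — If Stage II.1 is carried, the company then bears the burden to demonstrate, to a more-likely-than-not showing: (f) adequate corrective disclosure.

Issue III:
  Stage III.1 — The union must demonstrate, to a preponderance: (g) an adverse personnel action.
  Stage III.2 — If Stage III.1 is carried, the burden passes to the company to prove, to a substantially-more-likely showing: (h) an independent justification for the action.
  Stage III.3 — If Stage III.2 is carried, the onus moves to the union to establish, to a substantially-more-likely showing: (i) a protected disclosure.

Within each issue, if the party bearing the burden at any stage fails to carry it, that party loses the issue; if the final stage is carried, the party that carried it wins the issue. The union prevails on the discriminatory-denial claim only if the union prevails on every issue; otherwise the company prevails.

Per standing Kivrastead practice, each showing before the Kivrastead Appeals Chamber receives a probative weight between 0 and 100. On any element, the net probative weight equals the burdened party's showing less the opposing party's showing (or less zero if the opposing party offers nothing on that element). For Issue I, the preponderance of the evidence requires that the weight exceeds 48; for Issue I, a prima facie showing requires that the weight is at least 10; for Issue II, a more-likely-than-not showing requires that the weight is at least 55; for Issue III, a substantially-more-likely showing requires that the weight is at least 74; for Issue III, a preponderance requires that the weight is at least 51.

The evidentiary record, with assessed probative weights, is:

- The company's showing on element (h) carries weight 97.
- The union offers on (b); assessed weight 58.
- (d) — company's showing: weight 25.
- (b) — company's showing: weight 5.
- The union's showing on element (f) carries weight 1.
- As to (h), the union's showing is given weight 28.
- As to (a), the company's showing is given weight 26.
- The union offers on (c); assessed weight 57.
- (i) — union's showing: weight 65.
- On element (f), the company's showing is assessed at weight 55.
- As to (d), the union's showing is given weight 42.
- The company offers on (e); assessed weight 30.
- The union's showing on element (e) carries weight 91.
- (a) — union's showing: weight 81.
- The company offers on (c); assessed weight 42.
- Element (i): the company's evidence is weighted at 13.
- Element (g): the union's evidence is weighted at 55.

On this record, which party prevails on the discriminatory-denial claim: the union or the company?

— Issue I —
Stage I.1 — burden on union; standard: the preponderance of the evidence (weight exceeds 48).
    (a): 81 − 26 = 55 > 48 [met]
    (b): 58 − 5 = 53 > 48 [met]
  All elements met. The union retains the burden for Stage I.2.
Stage I.2 — burden on union; standard: a prima facie showing (weight is at least 10).
    (c): 57 − 42 = 15 ≥ 10 [met]
    (d): 42 − 25 = 17 ≥ 10 [met]
  All elements met at the final stage.
With every stage satisfied, the union prevails on this issue.
— Issue II —
At Stage II.1 the union must meet a more-likely-than-not showing (weight is at least 55): on (e) the weight is 91 less the opposing 30 gives net 61, ≥ 55, so (e) meets the standard.
  All elements met. The burden passes to the company.
At Stage II.2 the company must meet a more-likely-than-not showing (weight is at least 55): on (f) the weight is 55 less the opposing 1 gives net 54, < 55, so (f) does not meet the standard.
  Stage II.2 not carried; the company fails its burden.
The union prevails on this issue.
— Issue III —
Stage III.1 (union, a preponderance, weight is at least 51): (g) 55 ≥ 51 — meets.
  The union carries Stage III.1; the company now bears the burden.
Stage III.2 (company, a substantially-more-likely showing, weight is at least 74): (h) net 97−28=69 < 74 — fails.
  Not every element is met, so the company fails to carry Stage III.2.
The analysis ends at Stage III.2; the union prevails on this issue.
Per-issue: Issue I → union; Issue II → union; Issue III → union. The union must prevail on every issue; overall, the union prevails.

union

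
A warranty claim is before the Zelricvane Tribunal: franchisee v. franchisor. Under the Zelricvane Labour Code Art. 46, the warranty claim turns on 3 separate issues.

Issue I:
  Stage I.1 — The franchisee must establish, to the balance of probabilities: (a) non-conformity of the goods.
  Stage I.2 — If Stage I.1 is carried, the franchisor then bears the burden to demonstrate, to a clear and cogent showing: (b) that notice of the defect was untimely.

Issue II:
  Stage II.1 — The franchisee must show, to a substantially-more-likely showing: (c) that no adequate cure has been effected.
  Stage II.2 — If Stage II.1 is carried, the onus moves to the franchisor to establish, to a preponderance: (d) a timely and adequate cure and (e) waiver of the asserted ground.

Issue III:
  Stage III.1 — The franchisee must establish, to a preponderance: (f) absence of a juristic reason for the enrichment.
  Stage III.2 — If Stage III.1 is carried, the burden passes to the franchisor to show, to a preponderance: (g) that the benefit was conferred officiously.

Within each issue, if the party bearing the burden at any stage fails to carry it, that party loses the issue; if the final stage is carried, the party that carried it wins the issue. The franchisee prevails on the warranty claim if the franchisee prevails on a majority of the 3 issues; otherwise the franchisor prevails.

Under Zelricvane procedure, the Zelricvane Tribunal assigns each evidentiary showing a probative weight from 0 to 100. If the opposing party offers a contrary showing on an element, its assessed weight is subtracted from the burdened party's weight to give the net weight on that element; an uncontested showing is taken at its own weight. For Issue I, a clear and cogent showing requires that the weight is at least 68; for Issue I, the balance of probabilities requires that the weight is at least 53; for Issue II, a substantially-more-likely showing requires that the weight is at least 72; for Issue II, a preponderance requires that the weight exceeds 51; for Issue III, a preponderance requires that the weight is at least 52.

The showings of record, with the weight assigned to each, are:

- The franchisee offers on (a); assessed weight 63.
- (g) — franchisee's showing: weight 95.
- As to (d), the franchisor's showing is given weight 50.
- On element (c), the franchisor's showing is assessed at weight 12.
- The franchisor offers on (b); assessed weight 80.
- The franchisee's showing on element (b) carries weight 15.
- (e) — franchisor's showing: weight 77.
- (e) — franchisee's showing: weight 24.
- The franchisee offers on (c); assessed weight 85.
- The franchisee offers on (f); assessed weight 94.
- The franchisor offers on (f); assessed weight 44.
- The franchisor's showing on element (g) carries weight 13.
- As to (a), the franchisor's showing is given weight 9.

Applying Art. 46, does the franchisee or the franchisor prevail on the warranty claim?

— Issue I —
At Stage I.1 the franchisee must meet the balance of probabilities (weight is at least 53): on (a) the weight is 63 less the opposing 9 gives net 54, ≥ 53, so (a) meets the standard.
  All elements met. The burden passes to the franchisor.
At Stage I.2 the franchisor must meet a clear and cogent showing (weight is at least 68): on (b) the weight is 80 less the opposing 15 gives net 65, < 68, so (b) does not meet the standard.
  Not every element is met, so the franchisor fails to carry Stage I.2.
The franchisee prevails on this issue.
— Issue II —
Stage II.1 — burden on franchisee; standard: a substantially-more-likely showing (weight is at least 72).
    (c): 85 − 12 = 73 ≥ 72 [met]
  Stage II.1 carried; the burden shifts to the franchisor.
Stage II.2 — burden on franchisor; standard: a preponderance (weight exceeds 51).
    (d): 50 ≤ 51 [not met]
    (e): 77 − 24 = 53 > 51 [met]
  Not every element is met, so the franchisor fails to carry Stage II.2.
The analysis ends at Stage II.2; the franchisee prevails on this issue.
— Issue III —
At Stage III.1 the franchisee must meet a preponderance (weight is at least 52): on (f) the weight is 94 less the opposing 44 gives net 50, which does not reach 52, so (f) does not meet the standard.
  The franchisee does not carry Stage III.1.
The analysis ends at Stage III.1; the franchisor prevails on this issue.
Per-issue: Issue I → franchisee; Issue II → franchisee; Issue III → franchisor. The franchisee must prevail on a majority of issues; overall, the franchisee prevails.

franchisee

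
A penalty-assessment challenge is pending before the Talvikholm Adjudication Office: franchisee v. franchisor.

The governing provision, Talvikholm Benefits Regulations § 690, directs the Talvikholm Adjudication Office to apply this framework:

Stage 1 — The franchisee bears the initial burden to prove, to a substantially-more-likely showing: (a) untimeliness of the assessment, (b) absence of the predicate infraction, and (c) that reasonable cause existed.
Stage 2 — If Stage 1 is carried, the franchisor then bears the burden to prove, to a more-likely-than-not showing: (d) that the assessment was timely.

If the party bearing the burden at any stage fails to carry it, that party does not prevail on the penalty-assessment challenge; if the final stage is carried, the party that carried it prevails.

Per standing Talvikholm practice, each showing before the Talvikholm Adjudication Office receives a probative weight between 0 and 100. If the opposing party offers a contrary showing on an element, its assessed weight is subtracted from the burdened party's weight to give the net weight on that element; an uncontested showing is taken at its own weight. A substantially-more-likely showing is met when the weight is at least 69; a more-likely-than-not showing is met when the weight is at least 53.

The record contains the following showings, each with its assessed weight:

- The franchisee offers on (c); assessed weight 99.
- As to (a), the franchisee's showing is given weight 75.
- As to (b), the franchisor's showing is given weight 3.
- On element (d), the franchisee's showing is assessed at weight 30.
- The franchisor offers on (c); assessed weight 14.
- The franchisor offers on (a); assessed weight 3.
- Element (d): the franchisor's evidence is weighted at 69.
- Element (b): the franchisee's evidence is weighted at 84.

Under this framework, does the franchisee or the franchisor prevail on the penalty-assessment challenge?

franchisee

Stage 1 — burden on franchisee; standard: a substantially-more-likely showing (weight is at least 69).
    (a): 75 − 3 = 72 ≥ 69 [met]
    (b): 84 − 3 = 81 ≥ 69 [met]
    (c): 99 − 14 = 85 ≥ 69 [met]
  All elements met. The burden passes to the franchisor.
Stage 2 — burden on franchisor; standard: a more-likely-than-not showing (weight is at least 53).
    (d): 69 − 30 = 39 < 53 [not met]
  Stage 2 not carried; the franchisor fails its burden.
The franchisee prevails.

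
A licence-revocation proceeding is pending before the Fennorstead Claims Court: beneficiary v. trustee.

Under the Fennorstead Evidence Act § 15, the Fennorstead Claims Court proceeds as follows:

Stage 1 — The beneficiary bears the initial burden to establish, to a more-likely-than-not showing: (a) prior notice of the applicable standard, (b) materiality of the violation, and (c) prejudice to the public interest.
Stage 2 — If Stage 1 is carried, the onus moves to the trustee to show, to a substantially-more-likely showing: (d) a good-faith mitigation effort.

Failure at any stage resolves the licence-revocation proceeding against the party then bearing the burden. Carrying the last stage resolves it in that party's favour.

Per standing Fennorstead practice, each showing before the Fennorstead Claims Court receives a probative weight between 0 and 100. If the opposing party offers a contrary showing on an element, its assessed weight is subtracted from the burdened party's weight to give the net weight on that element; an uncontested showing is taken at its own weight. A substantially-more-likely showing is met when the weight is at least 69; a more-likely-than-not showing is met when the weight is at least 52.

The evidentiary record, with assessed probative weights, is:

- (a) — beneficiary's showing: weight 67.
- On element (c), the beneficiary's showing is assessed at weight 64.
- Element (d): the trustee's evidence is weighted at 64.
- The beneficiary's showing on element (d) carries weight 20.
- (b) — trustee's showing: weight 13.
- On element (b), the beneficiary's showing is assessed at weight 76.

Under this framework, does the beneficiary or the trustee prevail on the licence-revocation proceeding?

beneficiary

Stage 1 — burden on beneficiary; standard: a more-likely-than-not showing (weight is at least 52).
    (a): 67 ≥ 52 [met]
    (b): 76 − 13 = 63 ≥ 52 [met]
    (c): 64 ≥ 52 [met]
  Stage 1 carried; the burden shifts to the trustee.
Stage 2 — burden on trustee; standard: a substantially-more-likely showing (weight is at least 69).
    (d): 64 − 20 = 44 < 69 [not met]
  Stage 2 not carried; the trustee fails its burden.
The beneficiary prevails.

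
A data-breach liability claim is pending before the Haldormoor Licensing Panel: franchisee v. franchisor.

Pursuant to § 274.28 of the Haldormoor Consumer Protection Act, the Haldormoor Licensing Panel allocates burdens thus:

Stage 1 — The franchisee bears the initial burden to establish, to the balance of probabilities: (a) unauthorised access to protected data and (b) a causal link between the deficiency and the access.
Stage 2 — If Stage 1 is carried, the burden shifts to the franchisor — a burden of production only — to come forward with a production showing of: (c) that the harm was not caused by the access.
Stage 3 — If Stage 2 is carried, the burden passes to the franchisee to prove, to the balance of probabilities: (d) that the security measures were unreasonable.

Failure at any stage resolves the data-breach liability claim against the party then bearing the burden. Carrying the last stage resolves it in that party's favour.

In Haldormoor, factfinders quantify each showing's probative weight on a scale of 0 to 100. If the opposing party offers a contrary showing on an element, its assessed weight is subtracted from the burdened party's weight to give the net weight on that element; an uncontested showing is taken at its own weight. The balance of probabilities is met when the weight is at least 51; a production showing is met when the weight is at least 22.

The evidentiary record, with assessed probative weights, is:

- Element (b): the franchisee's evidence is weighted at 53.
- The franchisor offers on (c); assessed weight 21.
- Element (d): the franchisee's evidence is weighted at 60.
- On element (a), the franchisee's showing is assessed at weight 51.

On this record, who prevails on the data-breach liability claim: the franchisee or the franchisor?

franchisee

At Stage 1 the franchisee must meet the balance of probabilities (weight is at least 51): on (a) the weight is 51, ≥ 51, so (a) meets the standard; on (b) the weight is 53, ≥ 51, so (b) meets the standard.
  Stage 1 is satisfied; the onus moves to the franchisor.
At Stage 2 the franchisor must meet a production showing (weight is at least 22): on (c) the weight is 21, which does not reach 22, so (c) does not meet the standard.
  Stage 2 not carried; the franchisor fails its burden.
The franchisee prevails.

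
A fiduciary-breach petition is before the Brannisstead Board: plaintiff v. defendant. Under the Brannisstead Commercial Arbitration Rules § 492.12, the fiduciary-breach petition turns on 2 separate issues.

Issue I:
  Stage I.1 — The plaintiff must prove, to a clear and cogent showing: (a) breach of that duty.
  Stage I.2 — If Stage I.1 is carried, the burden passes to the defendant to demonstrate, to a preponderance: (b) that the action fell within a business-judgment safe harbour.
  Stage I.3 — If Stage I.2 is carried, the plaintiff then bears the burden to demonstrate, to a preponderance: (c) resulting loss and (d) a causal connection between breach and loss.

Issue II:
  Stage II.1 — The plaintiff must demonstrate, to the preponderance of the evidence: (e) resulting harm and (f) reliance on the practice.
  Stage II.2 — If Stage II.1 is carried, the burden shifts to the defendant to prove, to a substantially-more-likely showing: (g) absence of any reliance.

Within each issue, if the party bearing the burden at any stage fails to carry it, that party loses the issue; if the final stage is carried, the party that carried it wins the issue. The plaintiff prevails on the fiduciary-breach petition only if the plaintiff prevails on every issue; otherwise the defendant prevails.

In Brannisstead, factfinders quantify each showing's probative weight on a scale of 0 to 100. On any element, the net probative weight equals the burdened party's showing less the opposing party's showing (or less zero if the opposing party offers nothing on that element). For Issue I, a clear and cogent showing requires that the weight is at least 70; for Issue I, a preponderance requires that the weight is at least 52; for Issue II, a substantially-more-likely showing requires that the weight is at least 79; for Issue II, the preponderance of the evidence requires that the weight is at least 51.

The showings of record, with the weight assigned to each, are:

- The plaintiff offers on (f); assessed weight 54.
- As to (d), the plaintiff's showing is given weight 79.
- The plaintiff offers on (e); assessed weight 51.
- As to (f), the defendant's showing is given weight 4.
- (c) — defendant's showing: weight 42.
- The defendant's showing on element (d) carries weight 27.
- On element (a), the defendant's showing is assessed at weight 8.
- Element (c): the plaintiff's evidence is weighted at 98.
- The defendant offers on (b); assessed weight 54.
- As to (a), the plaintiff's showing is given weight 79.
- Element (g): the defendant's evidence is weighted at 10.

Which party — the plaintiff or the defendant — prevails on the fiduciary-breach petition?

— Issue I —
Stage I.1 (plaintiff, a clear and cogent showing, weight is at least 70): (a) net 79−8=71 ≥ 70 — meets.
  All elements met. The burden passes to the defendant.
Stage I.2 (defendant, a preponderance, weight is at least 52): (b) 54 ≥ 52 — meets.
  All elements met. The burden passes to the plaintiff.
Stage I.3 (plaintiff, a preponderance, weight is at least 52): (c) net 98−42=56 ≥ 52 — meets; (d) net 79−27=52 ≥ 52 — meets.
  All elements met at the final stage.
With every stage satisfied, the plaintiff prevails on this issue.
— Issue II —
Stage II.1 (plaintiff, the preponderance of the evidence, weight is at least 51): (e) 51 ≥ 51 — meets; (f) net 54−4=50 < 51 — fails.
  Stage II.1 not carried; the plaintiff fails its burden.
The defendant prevails on this issue.
Per-issue: Issue I → plaintiff; Issue II → defendant. The plaintiff must prevail on every issue; overall, the defendant prevails.

defendant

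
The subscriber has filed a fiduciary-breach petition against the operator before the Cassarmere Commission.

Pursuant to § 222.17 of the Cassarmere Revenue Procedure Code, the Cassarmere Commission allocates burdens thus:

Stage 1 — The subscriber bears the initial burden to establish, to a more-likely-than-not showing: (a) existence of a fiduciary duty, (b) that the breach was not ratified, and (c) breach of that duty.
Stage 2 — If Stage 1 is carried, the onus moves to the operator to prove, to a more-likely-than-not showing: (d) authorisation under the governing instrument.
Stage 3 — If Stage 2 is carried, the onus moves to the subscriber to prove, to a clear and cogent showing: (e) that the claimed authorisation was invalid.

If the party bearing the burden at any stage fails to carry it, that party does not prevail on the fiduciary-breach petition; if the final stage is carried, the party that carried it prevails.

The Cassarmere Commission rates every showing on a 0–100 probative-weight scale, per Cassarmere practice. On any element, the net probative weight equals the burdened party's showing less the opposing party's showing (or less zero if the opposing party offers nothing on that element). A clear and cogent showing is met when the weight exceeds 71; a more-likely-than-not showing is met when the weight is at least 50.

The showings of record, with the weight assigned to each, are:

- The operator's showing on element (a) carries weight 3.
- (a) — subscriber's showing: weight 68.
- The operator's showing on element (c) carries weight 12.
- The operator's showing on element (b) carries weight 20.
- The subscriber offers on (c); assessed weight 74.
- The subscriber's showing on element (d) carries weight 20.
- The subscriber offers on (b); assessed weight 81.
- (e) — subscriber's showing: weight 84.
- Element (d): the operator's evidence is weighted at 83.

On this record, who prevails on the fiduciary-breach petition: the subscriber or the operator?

subscriber

At Stage 1 the subscriber must meet a more-likely-than-not showing (weight is at least 50): on (a) the weight is 68 less the opposing 3 gives net 65, ≥ 50, so (a) meets the standard; on (b) the weight is 81 less the opposing 20 gives net 61, which does reach 50, so (b) meets the standard; on (c) the weight is 74 less the opposing 12 gives net 62, ≥ 50, so (c) meets the standard.
  All elements met. The burden passes to the operator.
At Stage 2 the operator must meet a more-likely-than-not showing (weight is at least 50): on (d) the weight is 83 less the opposing 20 gives net 63, ≥ 50, so (d) meets the standard.
  Stage 2 carried; the burden shifts to the subscriber.
At Stage 3 the subscriber must meet a clear and cogent showing (weight exceeds 71): on (e) the weight is 84, which does exceed 71, so (e) meets the standard.
  Stage 3 carried; the final stage is satisfied.
All stages carried — the subscriber prevails.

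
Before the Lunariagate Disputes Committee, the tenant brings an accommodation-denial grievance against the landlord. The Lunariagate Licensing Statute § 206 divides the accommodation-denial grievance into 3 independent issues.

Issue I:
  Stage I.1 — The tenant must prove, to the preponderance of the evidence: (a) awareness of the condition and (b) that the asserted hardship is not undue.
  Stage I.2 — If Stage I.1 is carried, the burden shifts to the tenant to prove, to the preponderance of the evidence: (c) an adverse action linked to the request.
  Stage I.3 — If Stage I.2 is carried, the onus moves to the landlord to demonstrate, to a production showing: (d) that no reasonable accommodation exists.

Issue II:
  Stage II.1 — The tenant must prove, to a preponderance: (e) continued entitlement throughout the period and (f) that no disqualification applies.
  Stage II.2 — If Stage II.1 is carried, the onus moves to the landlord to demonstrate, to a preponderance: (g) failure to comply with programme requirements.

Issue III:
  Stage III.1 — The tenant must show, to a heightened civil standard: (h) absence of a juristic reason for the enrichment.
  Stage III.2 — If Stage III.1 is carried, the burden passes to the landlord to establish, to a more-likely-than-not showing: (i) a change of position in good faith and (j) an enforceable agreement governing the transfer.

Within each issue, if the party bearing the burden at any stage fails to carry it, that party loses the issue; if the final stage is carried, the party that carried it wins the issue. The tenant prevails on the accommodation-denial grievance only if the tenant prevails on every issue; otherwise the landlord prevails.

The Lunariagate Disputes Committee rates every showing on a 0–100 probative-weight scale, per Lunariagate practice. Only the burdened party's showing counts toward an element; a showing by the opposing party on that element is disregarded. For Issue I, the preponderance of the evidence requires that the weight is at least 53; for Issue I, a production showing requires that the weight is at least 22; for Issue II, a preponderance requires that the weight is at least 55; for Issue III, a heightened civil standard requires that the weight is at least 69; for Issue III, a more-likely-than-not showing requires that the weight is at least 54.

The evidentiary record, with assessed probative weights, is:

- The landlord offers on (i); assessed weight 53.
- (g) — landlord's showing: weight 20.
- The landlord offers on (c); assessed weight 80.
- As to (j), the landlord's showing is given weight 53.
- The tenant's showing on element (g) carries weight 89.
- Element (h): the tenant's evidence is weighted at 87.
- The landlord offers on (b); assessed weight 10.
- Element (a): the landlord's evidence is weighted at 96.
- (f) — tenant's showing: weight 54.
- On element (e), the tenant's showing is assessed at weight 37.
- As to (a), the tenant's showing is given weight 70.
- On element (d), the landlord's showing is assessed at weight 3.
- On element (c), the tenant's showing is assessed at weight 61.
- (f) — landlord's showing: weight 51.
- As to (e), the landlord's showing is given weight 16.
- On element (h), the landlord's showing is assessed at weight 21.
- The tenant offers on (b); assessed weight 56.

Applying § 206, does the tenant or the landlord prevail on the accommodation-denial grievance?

landlord

— Issue I —
Stage I.1 (tenant, the preponderance of the evidence, weight is at least 53): (a) 70 (landlord's 96 disregarded) ≥ 53 — meets; (b) 56 (landlord's 10 disregarded) ≥ 53 — meets.
  Stage I.1 is satisfied; the tenant continues to bear the burden.
Stage I.2 (tenant, the preponderance of the evidence, weight is at least 53): (c) 61 (landlord's 80 disregarded) ≥ 53 — meets.
  Stage I.2 is satisfied; the onus moves to the landlord.
Stage I.3 (landlord, a production showing, weight is at least 22): (d) 3 < 22 — fails.
  Not every element is met, so the landlord fails to carry Stage I.3.
So the tenant prevails on this issue.
— Issue II —
Stage II.1 — burden on tenant; standard: a preponderance (weight is at least 55).
    (e): 37 (landlord's 16 disregarded) < 55 [not met]
    (f): 54 (landlord's 51 disregarded) < 55 [not met]
  The tenant does not carry Stage II.1.
The analysis ends at Stage II.1; the landlord prevails on this issue.
— Issue III —
Stage III.1 — burden on tenant; standard: a heightened civil standard (weight is at least 69).
    (h): 87 (landlord's 21 disregarded) ≥ 69 [met]
  Stage III.1 carried; the burden shifts to the landlord.
Stage III.2 — burden on landlord; standard: a more-likely-than-not showing (weight is at least 54).
    (i): 53 < 54 [not met]
    (j): 53 < 54 [not met]
  Not every element is met, so the landlord fails to carry Stage III.2.
The analysis ends at Stage III.2; the tenant prevails on this issue.
Per-issue: Issue I → tenant; Issue II → landlord; Issue III → tenant. The tenant must prevail on every issue; overall, the landlord prevails.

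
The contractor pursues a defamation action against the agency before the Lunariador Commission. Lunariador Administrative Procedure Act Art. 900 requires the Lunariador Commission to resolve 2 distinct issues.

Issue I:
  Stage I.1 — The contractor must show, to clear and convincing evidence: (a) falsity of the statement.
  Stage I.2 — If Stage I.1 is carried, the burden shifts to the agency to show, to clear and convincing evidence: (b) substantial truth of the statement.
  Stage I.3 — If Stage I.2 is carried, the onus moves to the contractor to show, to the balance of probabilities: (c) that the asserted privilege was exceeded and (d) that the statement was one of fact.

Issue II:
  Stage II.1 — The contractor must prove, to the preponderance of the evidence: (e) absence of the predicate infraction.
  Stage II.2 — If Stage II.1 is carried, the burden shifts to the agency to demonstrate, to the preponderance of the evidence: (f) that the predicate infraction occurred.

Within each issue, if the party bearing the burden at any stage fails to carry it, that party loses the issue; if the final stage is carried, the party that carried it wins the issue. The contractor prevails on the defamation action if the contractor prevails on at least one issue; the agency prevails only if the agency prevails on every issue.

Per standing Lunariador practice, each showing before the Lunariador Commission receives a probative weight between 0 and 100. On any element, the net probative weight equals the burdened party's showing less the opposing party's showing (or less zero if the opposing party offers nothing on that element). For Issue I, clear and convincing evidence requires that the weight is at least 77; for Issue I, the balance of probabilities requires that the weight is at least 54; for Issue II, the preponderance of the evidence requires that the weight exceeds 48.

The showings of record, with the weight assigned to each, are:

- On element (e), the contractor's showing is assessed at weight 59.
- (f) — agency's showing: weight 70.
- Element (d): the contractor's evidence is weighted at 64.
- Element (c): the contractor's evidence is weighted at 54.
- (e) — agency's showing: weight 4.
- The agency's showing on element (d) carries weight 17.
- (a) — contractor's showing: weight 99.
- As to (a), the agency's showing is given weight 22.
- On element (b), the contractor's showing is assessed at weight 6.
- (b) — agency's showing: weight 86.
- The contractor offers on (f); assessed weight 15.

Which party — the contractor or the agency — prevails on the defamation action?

— Issue I —
Stage I.1 — burden on contractor; standard: clear and convincing evidence (weight is at least 77).
    (a): 99 − 22 = 77 ≥ 77 [met]
  Stage I.1 is satisfied; the onus moves to the agency.
Stage I.2 — burden on agency; standard: clear and convincing evidence (weight is at least 77).
    (b): 86 − 6 = 80 ≥ 77 [met]
  The agency carries Stage I.2; the contractor now bears the burden.
Stage I.3 — burden on contractor; standard: the balance of probabilities (weight is at least 54).
    (c): 54 ≥ 54 [met]
    (d): 64 − 17 = 47 < 54 [not met]
  Stage I.3 not carried; the contractor fails its burden.
The agency prevails on this issue.
— Issue II —
Stage II.1 (contractor, the preponderance of the evidence, weight exceeds 48): (e) net 59−4=55 > 48 — meets.
  The contractor carries Stage II.1; the agency now bears the burden.
Stage II.2 (agency, the preponderance of the evidence, weight exceeds 48): (f) net 70−15=55 > 48 — meets.
  Stage II.2 carried; the final stage is satisfied.
Every stage carried; the agency prevails on this issue.
Per-issue: Issue I → agency; Issue II → agency. The contractor must prevail on at least one issue; overall, the agency prevails.

agency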